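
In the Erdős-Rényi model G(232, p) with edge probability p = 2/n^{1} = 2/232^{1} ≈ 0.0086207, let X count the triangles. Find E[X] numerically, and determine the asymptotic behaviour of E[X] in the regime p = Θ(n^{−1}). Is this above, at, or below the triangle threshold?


Number of potential triangles: C(232, 3) = 2054360.
Each occurs with probability p³ ≈ (0.0086207)³ ≈ 6.4065767e-07.
By linearity: E[X] = C(232, 3)·p³ ≈ 2054360 · 6.4065767e-07 ≈ 1.31614.
Here α = 1, so p = 2/n is exactly at the triangle threshold p ~ 1/n. Asymptotically E[X] → c³/6 = 2³/6 = 4/3 ≈ 1.33333, a bounded constant. In this regime the triangle count is asymptotically Poisson(c³/6).

E[X] ≈ 1.31614; in regime p = Θ(1/n^{1}) E[X] stays bounded (at the triangle threshold p ~ 1/n).


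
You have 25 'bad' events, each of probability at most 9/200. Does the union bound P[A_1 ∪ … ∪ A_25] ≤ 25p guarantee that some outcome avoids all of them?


Union bound: P[∪_{i=1}^{25} A_i] ≤ Σ_i P[A_i] ≤ 25·p = 25·(9/200) = 9/8.
Numerically: 9/8 ≈ 1.125000.
Is 9/8 < 1? NO.
Since the bound 9/8 is ≥ 1, the union bound is uninformative here; it does NOT by itself certify existence.

25·p = 9/8 ≈ 1.125000; existence NOT certified by the union bound.


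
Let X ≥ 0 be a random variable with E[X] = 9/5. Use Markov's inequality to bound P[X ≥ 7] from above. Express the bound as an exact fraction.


μ = E[X] = 9/5, a = 7.
Markov: P[X ≥ 7] ≤ μ/a = (9/5)/7 = 9/35.
Numerically: ≈ 0.25714.
(Since a = 7 > μ = 1.80000, the bound 9/35 is < 1 and informative.)

P[X ≥ 7] ≤ 9/35 ≈ 0.25714.


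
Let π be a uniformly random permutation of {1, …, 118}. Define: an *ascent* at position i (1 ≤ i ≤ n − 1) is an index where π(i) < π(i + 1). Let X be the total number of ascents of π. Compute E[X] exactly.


Write X = Σ X_I over i = 1, …, 117, with X_I the indicator of one ascent.
There are 117 indicators.
For each fixed i, the pair (π(i), π(i+1)) is a uniformly random ordered pair of distinct values from {1, …, 118}; by symmetry P[π(i) < π(i+1)] = 1/2.
By linearity: E[X] = 117 · (1/2) = (118 − 1) · (1/2) = 117/2 ≈ 58.5000.

E[X] = 117/2 = 58.5000.


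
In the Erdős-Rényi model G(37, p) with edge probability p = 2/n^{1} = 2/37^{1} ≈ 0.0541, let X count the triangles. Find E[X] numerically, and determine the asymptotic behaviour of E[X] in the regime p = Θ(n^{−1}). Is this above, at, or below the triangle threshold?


Number of potential triangles: C(37, 3) = 7770.
Each occurs with probability p³ ≈ (0.0541)³ ≈ 1.57937e-04.
By linearity: E[X] = C(37, 3)·p³ ≈ 7770 · 1.57937e-04 ≈ 1.227.
Here α = 1, so p = 2/n is exactly at the triangle threshold p ~ 1/n. Asymptotically E[X] → c³/6 = 2³/6 = 4/3 ≈ 1.333, a bounded constant. In this regime the triangle count is asymptotically Poisson(c³/6).

E[X] ≈ 1.227; in regime p = Θ(1/n^{1}) E[X] stays bounded (at the triangle threshold p ~ 1/n).


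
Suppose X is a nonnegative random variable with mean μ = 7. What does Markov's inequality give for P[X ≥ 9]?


μ = E[X] = 7, a = 9.
Markov: P[X ≥ 9] ≤ μ/a = (7)/9 = 7/9.
Numerically: ≈ 0.7778.
(Since a = 9 > μ = 7.0000, the bound 7/9 is < 1 and informative.)

P[X ≥ 9] ≤ 7/9 ≈ 0.7778.


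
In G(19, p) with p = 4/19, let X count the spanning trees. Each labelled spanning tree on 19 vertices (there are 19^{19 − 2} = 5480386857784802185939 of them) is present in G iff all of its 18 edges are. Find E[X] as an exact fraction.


K_19 has 19^{19 − 2} = 5480386857784802185939 labelled spanning trees.
For each such spanning tree H, let X_H = 1 if all 18 edges of H are present in G. Then P[X_H = 1] = p^{18} = (4/19)^{18} = 68719476736/104127350297911241532841.
By linearity of expectation: E[X] = Σ_H E[X_H] = 5480386857784802185939 · p^{18} = 5480386857784802185939 · 68719476736/104127350297911241532841 = 68719476736/19.
Numerically: E[X] ≈ 3.6168e+09.

E[X] = 5480386857784802185939 · (4/19)^{18} = 68719476736/19 ≈ 3.6168e+09.


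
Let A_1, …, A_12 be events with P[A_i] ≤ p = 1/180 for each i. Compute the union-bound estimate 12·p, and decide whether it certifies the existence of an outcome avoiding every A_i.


Union bound: P[∪_{i=1}^{12} A_i] ≤ Σ_i P[A_i] ≤ 12·p = 12·(1/180) = 1/15.
Numerically: 1/15 ≈ 0.06667.
Is 1/15 < 1? YES.
Since P[∪ A_i] ≤ 1/15 < 1, the complement has P[∩ A_i^c] ≥ 1 − 1/15 = 14/15 > 0, so some outcome avoids every A_i.

12·p = 1/15 ≈ 0.06667; existence CERTIFIED by the union bound.


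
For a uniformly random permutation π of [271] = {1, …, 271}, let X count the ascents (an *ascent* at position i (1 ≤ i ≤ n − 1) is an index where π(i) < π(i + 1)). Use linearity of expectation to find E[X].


Write X = Σ X_I over i = 1, …, 270, with X_I the indicator of one ascent.
There are 270 indicators.
For each fixed i, the pair (π(i), π(i+1)) is a uniformly random ordered pair of distinct values from {1, …, 271}; by symmetry P[π(i) < π(i+1)] = 1/2.
By linearity: E[X] = 270 · (1/2) = (271 − 1) · (1/2) = 135 ≈ 135.000.

E[X] = 135 = 135.000.


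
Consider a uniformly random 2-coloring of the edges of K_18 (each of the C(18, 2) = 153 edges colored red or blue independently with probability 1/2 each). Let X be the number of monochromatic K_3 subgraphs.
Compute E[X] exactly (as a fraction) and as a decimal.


Let X = Σ_S X_S over the C(18, 3) = 816 subsets S of size 3, where X_S = 1 if the K_3 on S is monochromatic.
For a fixed S, the K_3 on S has C(3, 2) = 3 edges. P[all 3 edges red] = (1/2)^3, and likewise for blue, so P[monochromatic] = 2·(1/2)^3 = 2^{1 − 3} = 1/4.
Summing: E[X] = C(18, 3) · 2^{1 − 3} = 816 · 1/4 = 204.
Numerically: E[X] ≈ 204.00000.

E[X] = C(18,3)·2^(1−C(3,2)) = 204 ≈ 204.00000.


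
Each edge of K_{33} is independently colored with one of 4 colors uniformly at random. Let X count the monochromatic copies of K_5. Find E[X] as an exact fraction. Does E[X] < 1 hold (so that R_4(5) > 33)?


E[X] = C(33, 5) · 4^{1 − 10} = 237336 · 4^{−9} = 237336/262144.
As a reduced fraction: E[X] = 29667/32768 ≈ 0.9053650.
Is E[X] < 1? YES.
Since E[X] < 1, there exists a 4-coloring of K_{33} with no monochromatic K_5; hence R_4(5) > 33.

E[X] = 29667/32768 ≈ 0.9053650; E[X] < 1, so R_4(5) > 33.


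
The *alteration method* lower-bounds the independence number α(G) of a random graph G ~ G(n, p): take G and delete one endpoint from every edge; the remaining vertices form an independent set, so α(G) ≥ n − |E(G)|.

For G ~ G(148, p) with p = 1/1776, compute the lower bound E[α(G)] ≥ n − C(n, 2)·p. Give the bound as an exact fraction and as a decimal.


E[|E(G)|] = C(148, 2)·p = 10878 · (1/1776) = 49/8.
E[α(G)] ≥ n − E[|E(G)|] = 148 − 49/8 = 1135/8.
Numerically: ≈ 141.8750.
(This is only a lower bound; the true E[α(G)] may be larger.)

E[α(G)] ≥ 1135/8 ≈ 141.8750.


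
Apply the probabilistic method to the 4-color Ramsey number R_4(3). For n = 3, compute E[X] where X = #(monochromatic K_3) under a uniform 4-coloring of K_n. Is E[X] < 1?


E[X] = C(3, 3) · 4^{1 − 3} = 1 · 4^{−2} = 1/16.
As a reduced fraction: E[X] = 1/16 ≈ 0.06250.
Is E[X] < 1? YES.
Since E[X] < 1, there exists a 4-coloring of K_{3} with no monochromatic K_3; hence R_4(3) > 3.

E[X] = 1/16 ≈ 0.06250; E[X] < 1, so R_4(3) > 3.


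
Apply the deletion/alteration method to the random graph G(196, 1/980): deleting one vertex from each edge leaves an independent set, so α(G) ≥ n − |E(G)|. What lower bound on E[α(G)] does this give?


E[|E(G)|] = C(196, 2)·p = 19110 · (1/980) = 39/2.
E[α(G)] ≥ n − E[|E(G)|] = 196 − 39/2 = 353/2.
Numerically: ≈ 176.5000.
(This is only a lower bound; the true E[α(G)] may be larger.)

E[α(G)] ≥ 353/2 ≈ 176.5000.


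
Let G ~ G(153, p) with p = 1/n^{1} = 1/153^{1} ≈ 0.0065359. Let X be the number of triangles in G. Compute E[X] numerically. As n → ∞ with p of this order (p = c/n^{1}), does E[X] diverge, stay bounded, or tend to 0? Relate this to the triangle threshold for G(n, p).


Number of potential triangles: C(153, 3) = 585276.
Each occurs with probability p³ ≈ (0.0065359)³ ≈ 2.7920662e-07.
By linearity: E[X] = C(153, 3)·p³ ≈ 585276 · 2.7920662e-07 ≈ 0.16341.
Here α = 1, so p = 1/n is exactly at the triangle threshold p ~ 1/n. Asymptotically E[X] → c³/6 = 1³/6 = 1/6 ≈ 0.16667, a bounded constant. In this regime the triangle count is asymptotically Poisson(c³/6).

E[X] ≈ 0.16341; in regime p = Θ(1/n^{1}) E[X] stays bounded (at the triangle threshold p ~ 1/n).


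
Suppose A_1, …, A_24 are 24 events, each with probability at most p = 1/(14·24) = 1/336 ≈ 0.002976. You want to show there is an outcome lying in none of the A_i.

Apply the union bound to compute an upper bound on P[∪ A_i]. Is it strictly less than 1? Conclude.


Union bound: P[∪_{i=1}^{24} A_i] ≤ Σ_i P[A_i] ≤ 24·p = 24·(1/336) = 1/14.
Numerically: 1/14 ≈ 0.071429.
Is 1/14 < 1? YES.
Since P[∪ A_i] ≤ 1/14 < 1, the complement has P[∩ A_i^c] ≥ 1 − 1/14 = 13/14 > 0, so some outcome avoids every A_i.

24·p = 1/14 ≈ 0.071429; existence CERTIFIED by the union bound.


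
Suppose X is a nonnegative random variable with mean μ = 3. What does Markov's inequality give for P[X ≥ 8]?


μ = E[X] = 3, a = 8.
Markov: P[X ≥ 8] ≤ μ/a = (3)/8 = 3/8.
Numerically: ≈ 0.3750.
(Since a = 8 > μ = 3.0000, the bound 3/8 is < 1 and informative.)

P[X ≥ 8] ≤ 3/8 ≈ 0.3750.


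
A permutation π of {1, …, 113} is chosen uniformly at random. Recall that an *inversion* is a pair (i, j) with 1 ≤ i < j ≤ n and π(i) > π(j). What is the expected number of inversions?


Write X = Σ X_I over the C(113, 2) = 6328 pairs i < j, with X_I the indicator of one inversion.
There are 6328 indicators.
For each fixed pair i < j, the values π(i) and π(j) are two distinct elements of {1, …, 113} in uniformly random order; by symmetry P[π(i) > π(j)] = 1/2.
By linearity: E[X] = 6328 · (1/2) = C(113, 2) · (1/2) = 6328/2 = 3164 ≈ 3164.000.

E[X] = 3164 = 3164.000.


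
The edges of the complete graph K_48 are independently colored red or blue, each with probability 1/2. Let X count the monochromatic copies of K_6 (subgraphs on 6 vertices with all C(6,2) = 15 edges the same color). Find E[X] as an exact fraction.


Let X = Σ_S X_S over the C(48, 6) = 12271512 subsets S of size 6, where X_S = 1 if the K_6 on S is monochromatic.
For a fixed S, the K_6 on S has C(6, 2) = 15 edges. P[all 15 edges red] = (1/2)^15, and likewise for blue, so P[monochromatic] = 2·(1/2)^15 = 2^{1 − 15} = 1/16384.
By linearity: E[X] = C(48, 6) · 2^{1 − 15} = 12271512 · 1/16384 = 1533939/2048.
Numerically: E[X] ≈ 748.9937.

E[X] = C(48,6)·2^(1−C(6,2)) = 1533939/2048 ≈ 748.9937.


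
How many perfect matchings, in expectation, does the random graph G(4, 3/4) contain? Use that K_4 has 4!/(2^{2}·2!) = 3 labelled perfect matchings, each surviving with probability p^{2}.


K_4 has 4!/(2^{2}·2!) = 3 labelled perfect matchings.
For each such perfect matching H, let X_H = 1 if all 2 edges of H are present in G. Then P[X_H = 1] = p^{2} = (3/4)^{2} = 9/16.
By linearity of expectation: E[X] = Σ_H E[X_H] = 3 · p^{2} = 3 · 9/16 = 27/16.
Numerically: E[X] ≈ 1.688.

E[X] = 3 · (3/4)^{2} = 27/16 ≈ 1.688.


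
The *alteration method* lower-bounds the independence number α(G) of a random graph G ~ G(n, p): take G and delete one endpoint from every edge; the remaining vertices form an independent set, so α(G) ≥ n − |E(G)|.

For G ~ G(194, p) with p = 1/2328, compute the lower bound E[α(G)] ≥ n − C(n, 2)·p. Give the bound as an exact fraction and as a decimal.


E[|E(G)|] = C(194, 2)·p = 18721 · (1/2328) = 193/24.
E[α(G)] ≥ n − E[|E(G)|] = 194 − 193/24 = 4463/24.
Numerically: ≈ 185.9583.
(This is only a lower bound; the true E[α(G)] may be larger.)

E[α(G)] ≥ 4463/24 ≈ 185.9583.


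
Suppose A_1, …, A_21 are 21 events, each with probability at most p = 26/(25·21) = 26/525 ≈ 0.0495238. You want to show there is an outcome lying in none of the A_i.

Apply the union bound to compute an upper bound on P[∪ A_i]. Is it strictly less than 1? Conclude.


Union bound: P[∪_{i=1}^{21} A_i] ≤ Σ_i P[A_i] ≤ 21·p = 21·(26/525) = 26/25.
Numerically: 26/25 ≈ 1.0400000.
Is 26/25 < 1? NO.
Since the bound 26/25 is ≥ 1, the union bound is uninformative here; it does NOT by itself certify existence.

21·p = 26/25 ≈ 1.0400000; existence NOT certified by the union bound.


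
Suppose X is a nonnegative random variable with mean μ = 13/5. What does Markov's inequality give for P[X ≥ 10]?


μ = E[X] = 13/5, a = 10.
Markov: P[X ≥ 10] ≤ μ/a = (13/5)/10 = 13/50.
Numerically: ≈ 0.260000.
(Since a = 10 > μ = 2.600000, the bound 13/50 is < 1 and informative.)

P[X ≥ 10] ≤ 13/50 ≈ 0.260000.


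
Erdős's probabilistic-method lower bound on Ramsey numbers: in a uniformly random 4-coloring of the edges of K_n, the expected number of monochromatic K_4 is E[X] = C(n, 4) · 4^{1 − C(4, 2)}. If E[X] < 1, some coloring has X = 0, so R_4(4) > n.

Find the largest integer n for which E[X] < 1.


We need C(n, 4) · 4^{1 − 6} < 1, i.e. C(n, 4) < 4^{6 − 1} = 1024.
Check values of n near the boundary:
  n = 8: C(8, 4) = 70; 70 < 1024? YES
  n = 9: C(9, 4) = 126; 126 < 1024? YES
  n = 10: C(10, 4) = 210; 210 < 1024? YES
  n = 11: C(11, 4) = 330; 330 < 1024? YES
  n = 12: C(12, 4) = 495; 495 < 1024? YES
  n = 13: C(13, 4) = 715; 715 < 1024? YES
  n = 14: C(14, 4) = 1001; 1001 < 1024? YES
  n = 15: C(15, 4) = 1365; 1365 < 1024? NO
The largest n with C(n, 4) < 1024 is n = 14 (where E[X] = 1001/1024 ≈ 0.9775). Hence R_4(4) > 14, i.e. R_4(4) ≥ 15.

Largest n = 14; hence R_4(4) > 14.


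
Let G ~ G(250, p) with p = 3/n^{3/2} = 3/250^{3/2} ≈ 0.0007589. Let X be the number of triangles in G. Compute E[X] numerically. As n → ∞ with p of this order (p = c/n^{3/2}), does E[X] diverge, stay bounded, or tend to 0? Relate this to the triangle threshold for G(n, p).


Number of potential triangles: C(250, 3) = 2573000.
Each occurs with probability p³ ≈ (0.0007589)³ ≈ 4.371533e-10.
By linearity: E[X] = C(250, 3)·p³ ≈ 2573000 · 4.371533e-10 ≈ 0.0011.
Since α = 3/2 > 1, p = c/n^{3/2} = o(1/n) is below the triangle threshold p ~ 1/n. Asymptotically E[X] ~ (c³/6)·n^{3(1−α)} = (3³/6)·n^{-1.5} → 0, so by Markov's inequality G has no triangles w.h.p.

E[X] ≈ 0.0011; in regime p = Θ(1/n^{3/2}) E[X] tends to 0 (below the triangle threshold p ~ 1/n).


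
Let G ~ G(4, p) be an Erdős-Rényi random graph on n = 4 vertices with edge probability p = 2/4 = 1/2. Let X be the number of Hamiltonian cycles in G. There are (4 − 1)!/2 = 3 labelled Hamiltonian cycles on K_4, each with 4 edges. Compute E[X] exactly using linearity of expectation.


K_4 has (4 − 1)!/2 = 3 labelled Hamiltonian cycles.
For each such Hamiltonian cycle H, let X_H = 1 if all 4 edges of H are present in G. Then P[X_H = 1] = p^{4} = (1/2)^{4} = 1/16.
By linearity: E[X] = Σ_H E[X_H] = 3 · p^{4} = 3 · 1/16 = 3/16.
Numerically: E[X] ≈ 0.1875.

E[X] = 3 · (1/2)^{4} = 3/16 ≈ 0.1875.


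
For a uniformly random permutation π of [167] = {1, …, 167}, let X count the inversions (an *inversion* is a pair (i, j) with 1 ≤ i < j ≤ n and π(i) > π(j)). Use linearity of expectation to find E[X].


Write X = Σ X_I over the C(167, 2) = 13861 pairs i < j, with X_I the indicator of one inversion.
There are 13861 indicators.
For each fixed pair i < j, the values π(i) and π(j) are two distinct elements of {1, …, 167} in uniformly random order; by symmetry P[π(i) > π(j)] = 1/2.
By linearity: E[X] = 13861 · (1/2) = C(167, 2) · (1/2) = 13861/2 = 13861/2 ≈ 6930.50000.

E[X] = 13861/2 = 6930.50000.


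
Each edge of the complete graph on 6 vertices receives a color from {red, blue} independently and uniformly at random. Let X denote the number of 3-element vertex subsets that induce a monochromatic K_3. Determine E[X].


Let X = Σ_S X_S over the C(6, 3) = 20 subsets S of size 3, where X_S = 1 if the K_3 on S is monochromatic.
For a fixed S, the K_3 on S has C(3, 2) = 3 edges. P[all 3 edges red] = (1/2)^3, and likewise for blue, so P[monochromatic] = 2·(1/2)^3 = 2^{1 − 3} = 1/4.
By linearity of expectation: E[X] = C(6, 3) · 2^{1 − 3} = 20 · 1/4 = 5.
Numerically: E[X] ≈ 5.000.

E[X] = C(6,3)·2^(1−C(3,2)) = 5 ≈ 5.000.


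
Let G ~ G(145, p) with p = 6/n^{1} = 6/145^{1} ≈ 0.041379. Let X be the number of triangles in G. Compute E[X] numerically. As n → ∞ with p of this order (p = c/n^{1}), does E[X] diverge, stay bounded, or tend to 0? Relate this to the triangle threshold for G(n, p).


Number of potential triangles: C(145, 3) = 497640.
Each occurs with probability p³ ≈ (0.041379)³ ≈ 7.0851613e-05.
By linearity: E[X] = C(145, 3)·p³ ≈ 497640 · 7.0851613e-05 ≈ 35.25860.
Here α = 1, so p = 6/n is exactly at the triangle threshold p ~ 1/n. Asymptotically E[X] → c³/6 = 6³/6 = 36 ≈ 36.00000, a bounded constant. In this regime the triangle count is asymptotically Poisson(c³/6).

E[X] ≈ 35.25860; in regime p = Θ(1/n^{1}) E[X] stays bounded (at the triangle threshold p ~ 1/n).


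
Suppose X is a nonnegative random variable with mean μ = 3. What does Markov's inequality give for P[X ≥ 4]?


μ = E[X] = 3, a = 4.
Markov: P[X ≥ 4] ≤ μ/a = (3)/4 = 3/4.
Numerically: ≈ 0.7500.
(Since a = 4 > μ = 3.0000, the bound 3/4 is < 1 and informative.)

P[X ≥ 4] ≤ 3/4 ≈ 0.7500.


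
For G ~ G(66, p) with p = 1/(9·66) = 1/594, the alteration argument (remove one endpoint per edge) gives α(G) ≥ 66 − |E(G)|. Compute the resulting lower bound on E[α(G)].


E[|E(G)|] = C(66, 2)·p = 2145 · (1/594) = 65/18.
E[α(G)] ≥ n − E[|E(G)|] = 66 − 65/18 = 1123/18.
Numerically: ≈ 62.3889.
(This is only a lower bound; the true E[α(G)] may be larger.)

E[α(G)] ≥ 1123/18 ≈ 62.3889.


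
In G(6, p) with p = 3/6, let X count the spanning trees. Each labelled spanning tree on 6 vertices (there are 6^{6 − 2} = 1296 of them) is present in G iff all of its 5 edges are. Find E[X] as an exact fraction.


K_6 has 6^{6 − 2} = 1296 labelled spanning trees.
For each such spanning tree H, let X_H = 1 if all 5 edges of H are present in G. Then P[X_H = 1] = p^{5} = (1/2)^{5} = 1/32.
By linearity: E[X] = Σ_H E[X_H] = 1296 · p^{5} = 1296 · 1/32 = 81/2.
Numerically: E[X] ≈ 40.5.

E[X] = 1296 · (1/2)^{5} = 81/2 ≈ 40.5.


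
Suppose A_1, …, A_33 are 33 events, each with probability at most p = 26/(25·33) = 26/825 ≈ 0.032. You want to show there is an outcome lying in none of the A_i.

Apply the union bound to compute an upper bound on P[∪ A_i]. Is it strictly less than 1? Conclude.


Union bound: P[∪_{i=1}^{33} A_i] ≤ Σ_i P[A_i] ≤ 33·p = 33·(26/825) = 26/25.
Numerically: 26/25 ≈ 1.040.
Is 26/25 < 1? NO.
Since the bound 26/25 is ≥ 1, the union bound is uninformative here; it does NOT by itself certify existence.

33·p = 26/25 ≈ 1.040; existence NOT certified by the union bound.


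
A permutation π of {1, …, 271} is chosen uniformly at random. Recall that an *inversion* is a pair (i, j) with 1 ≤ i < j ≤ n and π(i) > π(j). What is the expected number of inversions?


Write X = Σ X_I over the C(271, 2) = 36585 pairs i < j, with X_I the indicator of one inversion.
There are 36585 indicators.
For each fixed pair i < j, the values π(i) and π(j) are two distinct elements of {1, …, 271} in uniformly random order; by symmetry P[π(i) > π(j)] = 1/2.
By linearity: E[X] = 36585 · (1/2) = C(271, 2) · (1/2) = 36585/2 = 36585/2 ≈ 18292.500000.

E[X] = 36585/2 = 18292.500000.


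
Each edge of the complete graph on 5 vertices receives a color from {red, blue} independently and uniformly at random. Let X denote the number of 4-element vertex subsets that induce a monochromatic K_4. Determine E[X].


Let X = Σ_S X_S over the C(5, 4) = 5 subsets S of size 4, where X_S = 1 if the K_4 on S is monochromatic.
For a fixed S, the K_4 on S has C(4, 2) = 6 edges. P[all 6 edges red] = (1/2)^6, and likewise for blue, so P[monochromatic] = 2·(1/2)^6 = 2^{1 − 6} = 1/32.
By linearity of expectation: E[X] = C(5, 4) · 2^{1 − 6} = 5 · 1/32 = 5/32.
Numerically: E[X] ≈ 0.1562.

E[X] = C(5,4)·2^(1−C(4,2)) = 5/32 ≈ 0.1562.


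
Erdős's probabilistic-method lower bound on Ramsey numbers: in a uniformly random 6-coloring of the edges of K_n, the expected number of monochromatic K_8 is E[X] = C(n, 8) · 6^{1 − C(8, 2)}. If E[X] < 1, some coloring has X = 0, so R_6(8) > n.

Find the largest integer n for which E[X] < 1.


We need C(n, 8) · 6^{1 − 28} < 1, i.e. C(n, 8) < 6^{28 − 1} = 1023490369077469249536.
Check values of n near the boundary:
  n = 1593: C(1593, 8) = 1010555394551193970323; 1010555394551193970323 < 1023490369077469249536? YES
  n = 1594: C(1594, 8) = 1015652773590544255167; 1015652773590544255167 < 1023490369077469249536? YES
  n = 1595: C(1595, 8) = 1020772636343363633895; 1020772636343363633895 < 1023490369077469249536? YES
  n = 1596: C(1596, 8) = 1025915067760710553965; 1025915067760710553965 < 1023490369077469249536? NO
  n = 1597: C(1597, 8) = 1031080153060953275445; 1031080153060953275445 < 1023490369077469249536? NO
The largest n with C(n, 8) < 1023490369077469249536 is n = 1595 (where E[X] = 113419181815929292655/113721152119718805504 ≈ 0.9973). Hence R_6(8) > 1595, i.e. R_6(8) ≥ 1596.

Largest n = 1595; hence R_6(8) > 1595.


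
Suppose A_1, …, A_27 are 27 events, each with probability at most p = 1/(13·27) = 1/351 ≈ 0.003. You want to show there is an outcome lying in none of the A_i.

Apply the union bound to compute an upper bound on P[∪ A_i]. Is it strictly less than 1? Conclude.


Union bound: P[∪_{i=1}^{27} A_i] ≤ Σ_i P[A_i] ≤ 27·p = 27·(1/351) = 1/13.
Numerically: 1/13 ≈ 0.077.
Is 1/13 < 1? YES.
Since P[∪ A_i] ≤ 1/13 < 1, the complement has P[∩ A_i^c] ≥ 1 − 1/13 = 12/13 > 0, so some outcome avoids every A_i.

27·p = 1/13 ≈ 0.077; existence CERTIFIED by the union bound.


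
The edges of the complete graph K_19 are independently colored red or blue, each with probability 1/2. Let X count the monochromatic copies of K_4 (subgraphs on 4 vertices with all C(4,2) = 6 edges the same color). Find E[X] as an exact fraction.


Let X = Σ_S X_S over the C(19, 4) = 3876 subsets S of size 4, where X_S = 1 if the K_4 on S is monochromatic.
For a fixed S, the K_4 on S has C(4, 2) = 6 edges. P[all 6 edges red] = (1/2)^6, and likewise for blue, so P[monochromatic] = 2·(1/2)^6 = 2^{1 − 6} = 1/32.
By linearity of expectation: E[X] = C(19, 4) · 2^{1 − 6} = 3876 · 1/32 = 969/8.
Numerically: E[X] ≈ 121.12500.

E[X] = C(19,4)·2^(1−C(4,2)) = 969/8 ≈ 121.12500.


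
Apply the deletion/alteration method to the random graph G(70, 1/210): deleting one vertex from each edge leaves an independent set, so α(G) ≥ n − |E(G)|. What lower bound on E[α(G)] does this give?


E[|E(G)|] = C(70, 2)·p = 2415 · (1/210) = 23/2.
E[α(G)] ≥ n − E[|E(G)|] = 70 − 23/2 = 117/2.
Numerically: ≈ 58.500000.
(This is only a lower bound; the true E[α(G)] may be larger.)

E[α(G)] ≥ 117/2 ≈ 58.500000.


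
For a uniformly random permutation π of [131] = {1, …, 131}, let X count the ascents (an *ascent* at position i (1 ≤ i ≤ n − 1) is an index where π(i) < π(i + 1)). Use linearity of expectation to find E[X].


Write X = Σ X_I over i = 1, …, 130, with X_I the indicator of one ascent.
There are 130 indicators.
For each fixed i, the pair (π(i), π(i+1)) is a uniformly random ordered pair of distinct values from {1, …, 131}; by symmetry P[π(i) < π(i+1)] = 1/2.
By linearity: E[X] = 130 · (1/2) = (131 − 1) · (1/2) = 65 ≈ 65.000.

E[X] = 65 = 65.000.


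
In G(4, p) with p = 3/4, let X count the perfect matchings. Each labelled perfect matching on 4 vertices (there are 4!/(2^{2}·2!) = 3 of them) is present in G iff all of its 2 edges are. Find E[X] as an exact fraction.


K_4 has 4!/(2^{2}·2!) = 3 labelled perfect matchings.
For each such perfect matching H, let X_H = 1 if all 2 edges of H are present in G. Then P[X_H = 1] = p^{2} = (3/4)^{2} = 9/16.
By linearity: E[X] = Σ_H E[X_H] = 3 · p^{2} = 3 · 9/16 = 27/16.
Numerically: E[X] ≈ 1.688.

E[X] = 3 · (3/4)^{2} = 27/16 ≈ 1.688.


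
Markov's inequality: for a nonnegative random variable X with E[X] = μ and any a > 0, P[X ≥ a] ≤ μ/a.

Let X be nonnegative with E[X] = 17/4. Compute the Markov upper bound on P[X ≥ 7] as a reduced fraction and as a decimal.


μ = E[X] = 17/4, a = 7.
Markov: P[X ≥ 7] ≤ μ/a = (17/4)/7 = 17/28.
Numerically: ≈ 0.60714.
(Since a = 7 > μ = 4.25000, the bound 17/28 is < 1 and informative.)

P[X ≥ 7] ≤ 17/28 ≈ 0.60714.


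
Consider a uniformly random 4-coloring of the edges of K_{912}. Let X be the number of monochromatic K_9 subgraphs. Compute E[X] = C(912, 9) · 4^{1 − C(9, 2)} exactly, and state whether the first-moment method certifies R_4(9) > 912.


E[X] = C(912, 9) · 4^{1 − 36} = 1156095740032081475120 · 4^{−35} = 1156095740032081475120/1180591620717411303424.
As a reduced fraction: E[X] = 72255983752005092195/73786976294838206464 ≈ 0.979251.
Is E[X] < 1? YES.
Since E[X] < 1, there exists a 4-coloring of K_{912} with no monochromatic K_9; hence R_4(9) > 912.

E[X] = 72255983752005092195/73786976294838206464 ≈ 0.979251; E[X] < 1, so R_4(9) > 912.


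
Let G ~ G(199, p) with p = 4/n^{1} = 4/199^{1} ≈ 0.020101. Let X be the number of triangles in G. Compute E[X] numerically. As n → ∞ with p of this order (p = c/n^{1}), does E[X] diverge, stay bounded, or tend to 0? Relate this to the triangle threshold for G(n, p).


Number of potential triangles: C(199, 3) = 1293699.
Each occurs with probability p³ ≈ (0.020101)³ ≈ 8.1212101e-06.
By linearity: E[X] = C(199, 3)·p³ ≈ 1293699 · 8.1212101e-06 ≈ 10.50640.
Here α = 1, so p = 4/n is exactly at the triangle threshold p ~ 1/n. Asymptotically E[X] → c³/6 = 4³/6 = 32/3 ≈ 10.66667, a bounded constant. In this regime the triangle count is asymptotically Poisson(c³/6).

E[X] ≈ 10.50640; in regime p = Θ(1/n^{1}) E[X] stays bounded (at the triangle threshold p ~ 1/n).


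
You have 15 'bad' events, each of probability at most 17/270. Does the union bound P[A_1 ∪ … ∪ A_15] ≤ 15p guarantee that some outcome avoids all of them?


Union bound: P[∪_{i=1}^{15} A_i] ≤ Σ_i P[A_i] ≤ 15·p = 15·(17/270) = 17/18.
Numerically: 17/18 ≈ 0.9444.
Is 17/18 < 1? YES.
Since P[∪ A_i] ≤ 17/18 < 1, the complement has P[∩ A_i^c] ≥ 1 − 17/18 = 1/18 > 0, so some outcome avoids every A_i.

15·p = 17/18 ≈ 0.9444; existence CERTIFIED by the union bound.


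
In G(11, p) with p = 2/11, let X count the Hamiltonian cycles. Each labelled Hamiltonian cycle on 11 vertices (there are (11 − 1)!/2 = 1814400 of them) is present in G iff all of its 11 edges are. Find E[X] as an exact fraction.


K_11 has (11 − 1)!/2 = 1814400 labelled Hamiltonian cycles.
For each such Hamiltonian cycle H, let X_H = 1 if all 11 edges of H are present in G. Then P[X_H = 1] = p^{11} = (2/11)^{11} = 2048/285311670611.
Summing the indicators: E[X] = Σ_H E[X_H] = 1814400 · p^{11} = 1814400 · 2048/285311670611 = 3715891200/285311670611.
Numerically: E[X] ≈ 0.013024.

E[X] = 1814400 · (2/11)^{11} = 3715891200/285311670611 ≈ 0.013024.


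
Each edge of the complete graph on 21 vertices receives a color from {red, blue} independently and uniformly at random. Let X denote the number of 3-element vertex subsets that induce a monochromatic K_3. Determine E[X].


Let X = Σ_S X_S over the C(21, 3) = 1330 subsets S of size 3, where X_S = 1 if the K_3 on S is monochromatic.
For a fixed S, the K_3 on S has C(3, 2) = 3 edges. P[all 3 edges red] = (1/2)^3, and likewise for blue, so P[monochromatic] = 2·(1/2)^3 = 2^{1 − 3} = 1/4.
Summing: E[X] = C(21, 3) · 2^{1 − 3} = 1330 · 1/4 = 665/2.
Numerically: E[X] ≈ 332.50000.

E[X] = C(21,3)·2^(1−C(3,2)) = 665/2 ≈ 332.50000.


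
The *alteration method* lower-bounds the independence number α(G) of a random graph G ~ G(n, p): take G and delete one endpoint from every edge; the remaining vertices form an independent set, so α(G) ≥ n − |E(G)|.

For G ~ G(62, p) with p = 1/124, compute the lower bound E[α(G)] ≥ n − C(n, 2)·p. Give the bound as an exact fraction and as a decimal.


E[|E(G)|] = C(62, 2)·p = 1891 · (1/124) = 61/4.
E[α(G)] ≥ n − E[|E(G)|] = 62 − 61/4 = 187/4.
Numerically: ≈ 46.75000.
(This is only a lower bound; the true E[α(G)] may be larger.)

E[α(G)] ≥ 187/4 ≈ 46.75000.


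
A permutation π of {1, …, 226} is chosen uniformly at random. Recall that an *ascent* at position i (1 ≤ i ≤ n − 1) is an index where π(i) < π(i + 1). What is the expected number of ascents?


Write X = Σ X_I over i = 1, …, 225, with X_I the indicator of one ascent.
There are 225 indicators.
For each fixed i, the pair (π(i), π(i+1)) is a uniformly random ordered pair of distinct values from {1, …, 226}; by symmetry P[π(i) < π(i+1)] = 1/2.
By linearity: E[X] = 225 · (1/2) = (226 − 1) · (1/2) = 225/2 ≈ 112.500.

E[X] = 225/2 = 112.500.


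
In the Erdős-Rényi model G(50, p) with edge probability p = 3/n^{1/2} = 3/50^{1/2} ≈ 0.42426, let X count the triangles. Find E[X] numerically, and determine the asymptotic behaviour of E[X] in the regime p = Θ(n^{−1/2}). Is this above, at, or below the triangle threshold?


Number of potential triangles: C(50, 3) = 19600.
Each occurs with probability p³ ≈ (0.42426)³ ≈ 7.6367532e-02.
By linearity: E[X] = C(50, 3)·p³ ≈ 19600 · 7.6367532e-02 ≈ 1496.80363.
Since α = 1/2 < 1, p = c/n^{1/2} ≫ 1/n is above the triangle threshold p ~ 1/n. Asymptotically E[X] ~ (c³/6)·n^{3(1−α)} = (3³/6)·n^{1.5} → ∞; triangles are abundant w.h.p.

E[X] ≈ 1496.80363; in regime p = Θ(1/n^{1/2}) E[X] diverges (above the triangle threshold p ~ 1/n).


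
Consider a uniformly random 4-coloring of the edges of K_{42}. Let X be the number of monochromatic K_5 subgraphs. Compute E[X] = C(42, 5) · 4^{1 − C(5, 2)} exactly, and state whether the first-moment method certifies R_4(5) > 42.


E[X] = C(42, 5) · 4^{1 − 10} = 850668 · 4^{−9} = 850668/262144.
As a reduced fraction: E[X] = 212667/65536 ≈ 3.245.
Is E[X] < 1? NO.
Since E[X] ≥ 1, the first-moment bound is inconclusive at n = 42; it does NOT by itself certify R_4(5) > 42.

E[X] = 212667/65536 ≈ 3.245; E[X] ≥ 1; first-moment method inconclusive here.


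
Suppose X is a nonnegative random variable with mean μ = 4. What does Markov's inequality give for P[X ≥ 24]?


μ = E[X] = 4, a = 24.
Markov: P[X ≥ 24] ≤ μ/a = (4)/24 = 1/6.
Numerically: ≈ 0.167.
(Since a = 24 > μ = 4.000, the bound 1/6 is < 1 and informative.)

P[X ≥ 24] ≤ 1/6 ≈ 0.167.


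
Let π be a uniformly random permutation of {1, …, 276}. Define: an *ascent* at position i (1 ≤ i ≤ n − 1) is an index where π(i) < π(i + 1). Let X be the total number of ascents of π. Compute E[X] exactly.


Write X = Σ X_I over i = 1, …, 275, with X_I the indicator of one ascent.
There are 275 indicators.
For each fixed i, the pair (π(i), π(i+1)) is a uniformly random ordered pair of distinct values from {1, …, 276}; by symmetry P[π(i) < π(i+1)] = 1/2.
By linearity: E[X] = 275 · (1/2) = (276 − 1) · (1/2) = 275/2 ≈ 137.500.

E[X] = 275/2 = 137.500.


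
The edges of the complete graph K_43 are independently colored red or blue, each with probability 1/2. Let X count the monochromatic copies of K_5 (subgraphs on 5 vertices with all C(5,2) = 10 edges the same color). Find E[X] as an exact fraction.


Let X = Σ_S X_S over the C(43, 5) = 962598 subsets S of size 5, where X_S = 1 if the K_5 on S is monochromatic.
For a fixed S, the K_5 on S has C(5, 2) = 10 edges. P[all 10 edges red] = (1/2)^10, and likewise for blue, so P[monochromatic] = 2·(1/2)^10 = 2^{1 − 10} = 1/512.
By linearity: E[X] = C(43, 5) · 2^{1 − 10} = 962598 · 1/512 = 481299/256.
Numerically: E[X] ≈ 1880.07422.

E[X] = C(43,5)·2^(1−C(5,2)) = 481299/256 ≈ 1880.07422.


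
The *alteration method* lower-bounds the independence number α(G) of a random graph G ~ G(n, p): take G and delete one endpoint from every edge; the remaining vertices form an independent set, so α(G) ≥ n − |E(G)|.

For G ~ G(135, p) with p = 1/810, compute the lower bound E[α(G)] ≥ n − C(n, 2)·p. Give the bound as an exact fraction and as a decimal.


E[|E(G)|] = C(135, 2)·p = 9045 · (1/810) = 67/6.
E[α(G)] ≥ n − E[|E(G)|] = 135 − 67/6 = 743/6.
Numerically: ≈ 123.833333.
(This is only a lower bound; the true E[α(G)] may be larger.)

E[α(G)] ≥ 743/6 ≈ 123.833333.


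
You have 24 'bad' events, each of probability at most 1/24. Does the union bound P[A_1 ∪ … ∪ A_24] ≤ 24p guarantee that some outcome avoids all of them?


Union bound: P[∪_{i=1}^{24} A_i] ≤ Σ_i P[A_i] ≤ 24·p = 24·(1/24) = 1.
Numerically: 1 ≈ 1.0000000.
Is 1 < 1? NO.
Since the bound 1 is ≥ 1, the union bound is uninformative here; it does NOT by itself certify existence.

24·p = 1 ≈ 1.0000000; existence NOT certified by the union bound.


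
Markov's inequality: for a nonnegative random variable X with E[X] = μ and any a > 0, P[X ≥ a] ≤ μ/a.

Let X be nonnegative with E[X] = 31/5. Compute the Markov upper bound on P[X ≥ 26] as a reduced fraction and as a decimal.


μ = E[X] = 31/5, a = 26.
Markov: P[X ≥ 26] ≤ μ/a = (31/5)/26 = 31/130.
Numerically: ≈ 0.2385.
(Since a = 26 > μ = 6.2000, the bound 31/130 is < 1 and informative.)

P[X ≥ 26] ≤ 31/130 ≈ 0.2385.


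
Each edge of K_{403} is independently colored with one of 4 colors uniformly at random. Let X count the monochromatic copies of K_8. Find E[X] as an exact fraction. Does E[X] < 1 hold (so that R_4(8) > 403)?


E[X] = C(403, 8) · 4^{1 − 28} = 16090020602228430 · 4^{−27} = 16090020602228430/18014398509481984.
As a reduced fraction: E[X] = 8045010301114215/9007199254740992 ≈ 0.89318.
Is E[X] < 1? YES.
Since E[X] < 1, there exists a 4-coloring of K_{403} with no monochromatic K_8; hence R_4(8) > 403.

E[X] = 8045010301114215/9007199254740992 ≈ 0.89318; E[X] < 1, so R_4(8) > 403.


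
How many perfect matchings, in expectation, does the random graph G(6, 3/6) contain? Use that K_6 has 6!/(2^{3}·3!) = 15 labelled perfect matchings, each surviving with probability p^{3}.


K_6 has 6!/(2^{3}·3!) = 15 labelled perfect matchings.
For each such perfect matching H, let X_H = 1 if all 3 edges of H are present in G. Then P[X_H = 1] = p^{3} = (1/2)^{3} = 1/8.
Summing the indicators: E[X] = Σ_H E[X_H] = 15 · p^{3} = 15 · 1/8 = 15/8.
Numerically: E[X] ≈ 1.88.

E[X] = 15 · (1/2)^{3} = 15/8 ≈ 1.88.


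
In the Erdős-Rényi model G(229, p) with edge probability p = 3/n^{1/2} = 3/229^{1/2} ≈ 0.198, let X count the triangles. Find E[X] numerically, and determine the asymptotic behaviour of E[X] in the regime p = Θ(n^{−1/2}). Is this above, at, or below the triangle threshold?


Number of potential triangles: C(229, 3) = 1975354.
Each occurs with probability p³ ≈ (0.198)³ ≈ 7.79131e-03.
By linearity: E[X] = C(229, 3)·p³ ≈ 1975354 · 7.79131e-03 ≈ 15390.597.
Since α = 1/2 < 1, p = c/n^{1/2} ≫ 1/n is above the triangle threshold p ~ 1/n. Asymptotically E[X] ~ (c³/6)·n^{3(1−α)} = (3³/6)·n^{1.5} → ∞; triangles are abundant w.h.p.

E[X] ≈ 15390.597; in regime p = Θ(1/n^{1/2}) E[X] diverges (above the triangle threshold p ~ 1/n).


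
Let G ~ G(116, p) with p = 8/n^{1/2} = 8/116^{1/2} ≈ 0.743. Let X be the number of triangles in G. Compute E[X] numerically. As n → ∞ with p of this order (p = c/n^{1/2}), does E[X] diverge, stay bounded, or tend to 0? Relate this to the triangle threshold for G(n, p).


Number of potential triangles: C(116, 3) = 253460.
Each occurs with probability p³ ≈ (0.743)³ ≈ 4.09810e-01.
By linearity: E[X] = C(116, 3)·p³ ≈ 253460 · 4.09810e-01 ≈ 103870.544.
Since α = 1/2 < 1, p = c/n^{1/2} ≫ 1/n is above the triangle threshold p ~ 1/n. Asymptotically E[X] ~ (c³/6)·n^{3(1−α)} = (8³/6)·n^{1.5} → ∞; triangles are abundant w.h.p.

E[X] ≈ 103870.544; in regime p = Θ(1/n^{1/2}) E[X] diverges (above the triangle threshold p ~ 1/n).


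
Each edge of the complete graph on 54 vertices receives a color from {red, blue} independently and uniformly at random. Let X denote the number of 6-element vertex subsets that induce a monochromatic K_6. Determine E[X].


Let X = Σ_S X_S over the C(54, 6) = 25827165 subsets S of size 6, where X_S = 1 if the K_6 on S is monochromatic.
For a fixed S, the K_6 on S has C(6, 2) = 15 edges. P[all 15 edges red] = (1/2)^15, and likewise for blue, so P[monochromatic] = 2·(1/2)^15 = 2^{1 − 15} = 1/16384.
By linearity of expectation: E[X] = C(54, 6) · 2^{1 − 15} = 25827165 · 1/16384 = 25827165/16384.
Numerically: E[X] ≈ 1576.365.

E[X] = C(54,6)·2^(1−C(6,2)) = 25827165/16384 ≈ 1576.365.


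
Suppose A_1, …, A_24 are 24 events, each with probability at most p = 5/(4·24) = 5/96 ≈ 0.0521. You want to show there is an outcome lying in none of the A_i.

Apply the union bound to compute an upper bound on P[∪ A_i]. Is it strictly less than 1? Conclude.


Union bound: P[∪_{i=1}^{24} A_i] ≤ Σ_i P[A_i] ≤ 24·p = 24·(5/96) = 5/4.
Numerically: 5/4 ≈ 1.2500.
Is 5/4 < 1? NO.
Since the bound 5/4 is ≥ 1, the union bound is uninformative here; it does NOT by itself certify existence.

24·p = 5/4 ≈ 1.2500; existence NOT certified by the union bound.


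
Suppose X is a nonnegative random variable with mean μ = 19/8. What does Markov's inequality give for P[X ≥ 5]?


μ = E[X] = 19/8, a = 5.
Markov: P[X ≥ 5] ≤ μ/a = (19/8)/5 = 19/40.
Numerically: ≈ 0.4750.
(Since a = 5 > μ = 2.3750, the bound 19/40 is < 1 and informative.)

P[X ≥ 5] ≤ 19/40 ≈ 0.4750.


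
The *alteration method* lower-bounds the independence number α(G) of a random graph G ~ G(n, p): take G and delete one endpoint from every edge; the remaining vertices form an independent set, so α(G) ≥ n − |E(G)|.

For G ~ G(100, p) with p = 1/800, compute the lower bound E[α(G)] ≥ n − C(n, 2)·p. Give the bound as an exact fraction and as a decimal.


E[|E(G)|] = C(100, 2)·p = 4950 · (1/800) = 99/16.
E[α(G)] ≥ n − E[|E(G)|] = 100 − 99/16 = 1501/16.
Numerically: ≈ 93.8125.
(This is only a lower bound; the true E[α(G)] may be larger.)

E[α(G)] ≥ 1501/16 ≈ 93.8125.


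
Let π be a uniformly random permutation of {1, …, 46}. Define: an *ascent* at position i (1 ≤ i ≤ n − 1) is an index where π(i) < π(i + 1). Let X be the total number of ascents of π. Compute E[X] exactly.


Write X = Σ X_I over i = 1, …, 45, with X_I the indicator of one ascent.
There are 45 indicators.
For each fixed i, the pair (π(i), π(i+1)) is a uniformly random ordered pair of distinct values from {1, …, 46}; by symmetry P[π(i) < π(i+1)] = 1/2.
By linearity: E[X] = 45 · (1/2) = (46 − 1) · (1/2) = 45/2 ≈ 22.5000.

E[X] = 45/2 = 22.5000.


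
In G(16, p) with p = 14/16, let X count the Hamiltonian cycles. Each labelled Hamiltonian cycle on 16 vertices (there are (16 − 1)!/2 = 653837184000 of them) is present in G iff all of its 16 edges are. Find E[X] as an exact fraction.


K_16 has (16 − 1)!/2 = 653837184000 labelled Hamiltonian cycles.
For each such Hamiltonian cycle H, let X_H = 1 if all 16 edges of H are present in G. Then P[X_H = 1] = p^{16} = (7/8)^{16} = 33232930569601/281474976710656.
By linearity of expectation: E[X] = Σ_H E[X_H] = 653837184000 · p^{16} = 653837184000 · 33232930569601/281474976710656 = 21219654042671322112875/274877906944.
Numerically: E[X] ≈ 7.7197e+10.

E[X] = 653837184000 · (7/8)^{16} = 21219654042671322112875/274877906944 ≈ 7.7197e+10.


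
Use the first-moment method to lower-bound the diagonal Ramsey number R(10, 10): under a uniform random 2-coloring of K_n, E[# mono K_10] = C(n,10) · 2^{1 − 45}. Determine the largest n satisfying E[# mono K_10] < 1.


We need C(n, 10) · 2^{1 − 45} < 1, i.e. C(n, 10) < 2^{45 − 1} = 17592186044416.
Check values of n near the boundary:
  n = 94: C(94, 10) = 9041256841903; 9041256841903 < 17592186044416? YES
  n = 95: C(95, 10) = 10104934117421; 10104934117421 < 17592186044416? YES
  n = 96: C(96, 10) = 11279926456656; 11279926456656 < 17592186044416? YES
  n = 97: C(97, 10) = 12576469727536; 12576469727536 < 17592186044416? YES
  n = 98: C(98, 10) = 14005614014756; 14005614014756 < 17592186044416? YES
  n = 99: C(99, 10) = 15579278510796; 15579278510796 < 17592186044416? YES
  n = 100: C(100, 10) = 17310309456440; 17310309456440 < 17592186044416? YES
  n = 101: C(101, 10) = 19212541264840; 19212541264840 < 17592186044416? NO
  n = 102: C(102, 10) = 21300860967540; 21300860967540 < 17592186044416? NO
The largest n with C(n, 10) < 17592186044416 is n = 100 (where E[X] = 2163788682055/2199023255552 ≈ 0.984). Hence R(10, 10) > 100, i.e. R(10, 10) ≥ 101.

Largest n = 100; hence R(10, 10) > 100.
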